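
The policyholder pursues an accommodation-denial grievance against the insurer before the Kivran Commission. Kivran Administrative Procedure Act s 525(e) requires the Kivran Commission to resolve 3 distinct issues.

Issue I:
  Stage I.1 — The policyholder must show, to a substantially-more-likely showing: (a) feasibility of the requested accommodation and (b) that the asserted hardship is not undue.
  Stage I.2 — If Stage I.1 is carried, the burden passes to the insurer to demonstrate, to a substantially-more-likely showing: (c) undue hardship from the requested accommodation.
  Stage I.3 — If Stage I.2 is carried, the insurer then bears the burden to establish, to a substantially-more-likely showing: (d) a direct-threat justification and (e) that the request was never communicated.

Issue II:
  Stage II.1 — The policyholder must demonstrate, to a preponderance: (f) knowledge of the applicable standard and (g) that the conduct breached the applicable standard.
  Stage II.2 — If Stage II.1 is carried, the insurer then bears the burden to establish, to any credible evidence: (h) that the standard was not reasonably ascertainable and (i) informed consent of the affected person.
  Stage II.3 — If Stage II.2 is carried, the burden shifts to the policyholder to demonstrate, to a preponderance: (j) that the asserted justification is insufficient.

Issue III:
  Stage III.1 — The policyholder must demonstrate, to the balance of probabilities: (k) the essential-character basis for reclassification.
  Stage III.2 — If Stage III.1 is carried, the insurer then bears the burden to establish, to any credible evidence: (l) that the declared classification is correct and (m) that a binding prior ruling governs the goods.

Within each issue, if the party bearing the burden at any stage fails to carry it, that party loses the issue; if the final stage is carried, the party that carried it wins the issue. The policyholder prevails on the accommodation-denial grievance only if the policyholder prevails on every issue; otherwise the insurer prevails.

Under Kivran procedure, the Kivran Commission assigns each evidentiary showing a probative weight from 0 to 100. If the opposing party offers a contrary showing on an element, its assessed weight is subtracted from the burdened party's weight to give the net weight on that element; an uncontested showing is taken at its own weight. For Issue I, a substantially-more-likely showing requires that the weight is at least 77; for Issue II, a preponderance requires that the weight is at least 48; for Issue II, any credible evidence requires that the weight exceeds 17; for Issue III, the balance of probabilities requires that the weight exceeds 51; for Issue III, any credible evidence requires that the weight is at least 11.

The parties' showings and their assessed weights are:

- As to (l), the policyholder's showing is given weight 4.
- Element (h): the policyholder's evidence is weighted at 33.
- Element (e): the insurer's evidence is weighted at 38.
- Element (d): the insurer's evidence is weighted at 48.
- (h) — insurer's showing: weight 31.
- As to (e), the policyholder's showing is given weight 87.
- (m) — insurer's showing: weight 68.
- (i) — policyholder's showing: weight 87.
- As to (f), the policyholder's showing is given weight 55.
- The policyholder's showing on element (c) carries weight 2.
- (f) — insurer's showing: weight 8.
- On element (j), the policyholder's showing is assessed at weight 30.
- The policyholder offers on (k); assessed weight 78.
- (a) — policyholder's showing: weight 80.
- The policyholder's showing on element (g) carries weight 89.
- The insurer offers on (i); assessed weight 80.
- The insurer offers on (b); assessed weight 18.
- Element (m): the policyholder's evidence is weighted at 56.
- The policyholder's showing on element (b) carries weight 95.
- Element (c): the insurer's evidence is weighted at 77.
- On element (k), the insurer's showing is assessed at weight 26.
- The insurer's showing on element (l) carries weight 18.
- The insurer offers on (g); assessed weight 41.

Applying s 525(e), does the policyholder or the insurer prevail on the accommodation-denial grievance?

insurer

— Issue I —
Stage I.1 — burden on policyholder; standard: a substantially-more-likely showing (weight is at least 77).
    (a): 80 ≥ 77 [met]
    (b): 95 − 18 = 77 ≥ 77 [met]
  All elements met. The burden passes to the insurer.
Stage I.2 — burden on insurer; standard: a substantially-more-likely showing (weight is at least 77).
    (c): 77 − 2 = 75 < 77 [not met]
  The insurer does not carry Stage I.2.
The policyholder prevails on this issue.
— Issue II —
Stage II.1 — burden on policyholder; standard: a preponderance (weight is at least 48).
    (f): 55 − 8 = 47 < 48 [not met]
    (g): 89 − 41 = 48 ≥ 48 [met]
  The policyholder does not carry Stage II.1.
The insurer prevails on this issue.
— Issue III —
At Stage III.1 the policyholder must meet the balance of probabilities (weight exceeds 51): on (k) the weight is 78 less the opposing 26 gives net 52, > 51, so (k) meets the standard.
  All elements met. The burden passes to the insurer.
At Stage III.2 the insurer must meet any credible evidence (weight is at least 11): on (l) the weight is 18 less the opposing 4 gives net 14, which does reach 11, so (l) meets the standard; on (m) the weight is 68 less the opposing 56 gives net 12, which does reach 11, so (m) meets the standard.
  Stage III.2 carried; the final stage is satisfied.
With every stage satisfied, the insurer prevails on this issue.
Per-issue: Issue I → policyholder; Issue II → insurer; Issue III → insurer. The policyholder must prevail on every issue; overall, the insurer prevails.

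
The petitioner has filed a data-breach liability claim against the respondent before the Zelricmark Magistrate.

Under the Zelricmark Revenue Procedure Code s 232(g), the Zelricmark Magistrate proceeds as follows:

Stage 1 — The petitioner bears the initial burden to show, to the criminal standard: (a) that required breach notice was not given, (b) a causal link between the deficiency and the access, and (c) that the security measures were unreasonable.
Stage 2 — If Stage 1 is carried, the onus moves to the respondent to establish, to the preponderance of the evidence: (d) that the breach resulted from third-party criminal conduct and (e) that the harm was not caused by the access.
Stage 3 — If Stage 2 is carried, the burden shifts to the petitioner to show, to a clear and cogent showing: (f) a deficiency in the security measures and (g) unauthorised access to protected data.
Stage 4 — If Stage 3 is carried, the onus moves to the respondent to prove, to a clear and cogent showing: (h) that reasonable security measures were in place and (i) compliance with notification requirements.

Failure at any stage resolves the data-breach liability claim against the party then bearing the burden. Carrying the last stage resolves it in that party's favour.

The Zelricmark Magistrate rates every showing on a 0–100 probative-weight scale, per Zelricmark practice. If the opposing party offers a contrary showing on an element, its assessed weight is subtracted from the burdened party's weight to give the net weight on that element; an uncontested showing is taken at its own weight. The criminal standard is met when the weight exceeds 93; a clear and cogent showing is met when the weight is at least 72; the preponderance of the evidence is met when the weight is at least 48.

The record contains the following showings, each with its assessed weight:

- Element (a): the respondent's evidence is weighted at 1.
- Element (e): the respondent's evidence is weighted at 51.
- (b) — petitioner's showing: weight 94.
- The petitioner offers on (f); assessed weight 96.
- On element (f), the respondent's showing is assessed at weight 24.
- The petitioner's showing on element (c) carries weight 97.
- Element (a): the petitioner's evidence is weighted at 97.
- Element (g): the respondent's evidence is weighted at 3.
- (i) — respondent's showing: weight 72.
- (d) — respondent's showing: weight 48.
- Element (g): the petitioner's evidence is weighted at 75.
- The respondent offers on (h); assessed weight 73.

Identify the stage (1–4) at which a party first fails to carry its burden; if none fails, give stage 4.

Stage 1 — burden on petitioner; standard: the criminal standard (weight exceeds 93).
    (a): 97 − 1 = 96 > 93 [met]
    (b): 94 > 93 [met]
    (c): 97 > 93 [met]
  Stage 1 is satisfied; the onus moves to the respondent.
Stage 2 — burden on respondent; standard: the preponderance of the evidence (weight is at least 48).
    (d): 48 ≥ 48 [met]
    (e): 51 ≥ 48 [met]
  Stage 2 is satisfied; the onus moves to the petitioner.
Stage 3 — burden on petitioner; standard: a clear and cogent showing (weight is at least 72).
    (f): 96 − 24 = 72 ≥ 72 [met]
    (g): 75 − 3 = 72 ≥ 72 [met]
  The petitioner carries Stage 3; the respondent now bears the burden.
Stage 4 — burden on respondent; standard: a clear and cogent showing (weight is at least 72).
    (h): 73 ≥ 72 [met]
    (i): 72 ≥ 72 [met]
  The respondent carries the last stage.
Every stage carried; the respondent prevails.

stage 4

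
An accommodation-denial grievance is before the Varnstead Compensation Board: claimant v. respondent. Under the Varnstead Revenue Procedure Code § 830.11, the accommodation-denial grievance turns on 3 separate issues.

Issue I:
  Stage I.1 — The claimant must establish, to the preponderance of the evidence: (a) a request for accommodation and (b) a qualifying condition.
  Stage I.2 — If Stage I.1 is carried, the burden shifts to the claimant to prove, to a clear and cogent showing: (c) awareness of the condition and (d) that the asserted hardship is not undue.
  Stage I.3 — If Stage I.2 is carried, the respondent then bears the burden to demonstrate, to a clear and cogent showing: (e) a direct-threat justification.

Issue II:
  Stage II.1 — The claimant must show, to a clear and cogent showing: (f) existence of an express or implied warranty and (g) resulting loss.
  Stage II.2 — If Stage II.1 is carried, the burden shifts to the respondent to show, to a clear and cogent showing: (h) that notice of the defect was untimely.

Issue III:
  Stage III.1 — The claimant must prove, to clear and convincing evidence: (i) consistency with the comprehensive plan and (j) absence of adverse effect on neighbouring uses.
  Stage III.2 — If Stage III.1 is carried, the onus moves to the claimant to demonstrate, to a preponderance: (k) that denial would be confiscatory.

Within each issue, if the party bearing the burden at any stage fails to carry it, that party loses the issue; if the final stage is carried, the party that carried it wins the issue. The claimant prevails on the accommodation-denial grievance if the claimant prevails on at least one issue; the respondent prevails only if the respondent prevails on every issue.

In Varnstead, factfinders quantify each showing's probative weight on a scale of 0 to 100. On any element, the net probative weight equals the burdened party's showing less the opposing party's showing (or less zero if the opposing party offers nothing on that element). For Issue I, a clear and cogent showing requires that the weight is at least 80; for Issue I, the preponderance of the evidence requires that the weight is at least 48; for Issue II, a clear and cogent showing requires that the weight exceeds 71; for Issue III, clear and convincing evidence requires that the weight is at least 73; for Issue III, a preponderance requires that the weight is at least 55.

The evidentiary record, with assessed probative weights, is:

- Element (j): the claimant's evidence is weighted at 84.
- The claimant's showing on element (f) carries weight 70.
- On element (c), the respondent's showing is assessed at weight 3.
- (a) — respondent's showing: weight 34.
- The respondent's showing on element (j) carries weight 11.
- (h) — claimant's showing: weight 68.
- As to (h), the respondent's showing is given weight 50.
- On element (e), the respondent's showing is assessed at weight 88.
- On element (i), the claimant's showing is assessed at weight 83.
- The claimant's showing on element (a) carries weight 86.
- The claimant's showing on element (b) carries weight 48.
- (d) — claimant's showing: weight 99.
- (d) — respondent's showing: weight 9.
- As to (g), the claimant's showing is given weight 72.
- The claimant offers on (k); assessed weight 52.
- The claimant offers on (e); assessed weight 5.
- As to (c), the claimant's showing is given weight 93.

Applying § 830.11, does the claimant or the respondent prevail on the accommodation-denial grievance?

— Issue I —
Stage I.1 — burden on claimant; standard: the preponderance of the evidence (weight is at least 48).
    (a): 86 − 34 = 52 ≥ 48 [met]
    (b): 48 ≥ 48 [met]
  Stage I.1 carried; the burden remains with the claimant.
Stage I.2 — burden on claimant; standard: a clear and cogent showing (weight is at least 80).
    (c): 93 − 3 = 90 ≥ 80 [met]
    (d): 99 − 9 = 90 ≥ 80 [met]
  Stage I.2 carried; the burden shifts to the respondent.
Stage I.3 — burden on respondent; standard: a clear and cogent showing (weight is at least 80).
    (e): 88 − 5 = 83 ≥ 80 [met]
  The respondent carries the last stage.
All stages carried — the respondent prevails on this issue.
— Issue II —
Stage II.1 — burden on claimant; standard: a clear and cogent showing (weight exceeds 71).
    (f): 70 ≤ 71 [not met]
    (g): 72 > 71 [met]
  Not every element is met, so the claimant fails to carry Stage II.1.
So the respondent prevails on this issue.
— Issue III —
At Stage III.1 the claimant must meet clear and convincing evidence (weight is at least 73): on (i) the weight is 83, which does reach 73, so (i) meets the standard; on (j) the weight is 84 less the opposing 11 gives net 73, ≥ 73, so (j) meets the standard.
  All elements met. The claimant retains the burden for Stage III.2.
At Stage III.2 the claimant must meet a preponderance (weight is at least 55): on (k) the weight is 52, < 55, so (k) does not meet the standard.
  Not every element is met, so the claimant fails to carry Stage III.2.
So the respondent prevails on this issue.
Per-issue: Issue I → respondent; Issue II → respondent; Issue III → respondent. The claimant must prevail on at least one issue; overall, the respondent prevails.

respondent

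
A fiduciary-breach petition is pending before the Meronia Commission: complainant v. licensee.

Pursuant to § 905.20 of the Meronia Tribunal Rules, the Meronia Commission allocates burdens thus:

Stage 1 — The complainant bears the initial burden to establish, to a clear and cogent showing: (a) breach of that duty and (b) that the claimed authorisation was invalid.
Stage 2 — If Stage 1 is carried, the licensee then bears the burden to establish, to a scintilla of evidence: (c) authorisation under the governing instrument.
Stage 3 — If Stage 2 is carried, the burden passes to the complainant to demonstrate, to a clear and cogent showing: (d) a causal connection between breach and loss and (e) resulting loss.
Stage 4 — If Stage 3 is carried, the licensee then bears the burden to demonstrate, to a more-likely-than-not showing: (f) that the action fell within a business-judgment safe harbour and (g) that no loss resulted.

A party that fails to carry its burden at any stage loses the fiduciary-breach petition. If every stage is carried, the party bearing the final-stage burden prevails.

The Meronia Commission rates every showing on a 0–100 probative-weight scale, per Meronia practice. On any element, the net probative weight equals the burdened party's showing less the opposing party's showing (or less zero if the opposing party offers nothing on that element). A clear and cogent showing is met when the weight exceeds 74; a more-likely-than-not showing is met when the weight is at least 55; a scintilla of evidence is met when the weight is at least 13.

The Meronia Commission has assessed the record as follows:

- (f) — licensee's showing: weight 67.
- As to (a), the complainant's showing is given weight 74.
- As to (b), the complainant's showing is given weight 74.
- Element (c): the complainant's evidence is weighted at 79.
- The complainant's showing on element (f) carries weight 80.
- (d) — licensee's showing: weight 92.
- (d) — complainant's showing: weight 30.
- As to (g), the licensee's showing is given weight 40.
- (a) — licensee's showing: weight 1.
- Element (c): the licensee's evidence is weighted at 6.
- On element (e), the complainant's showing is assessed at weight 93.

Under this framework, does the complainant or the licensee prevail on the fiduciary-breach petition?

licensee

At Stage 1 the complainant must meet a clear and cogent showing (weight exceeds 74): on (a) the weight is 74 less the opposing 1 gives net 73, which does not exceed 74, so (a) does not meet the standard; on (b) the weight is 74, ≤ 74, so (b) does not meet the standard.
  Not every element is met, so the complainant fails to carry Stage 1.
The licensee prevails.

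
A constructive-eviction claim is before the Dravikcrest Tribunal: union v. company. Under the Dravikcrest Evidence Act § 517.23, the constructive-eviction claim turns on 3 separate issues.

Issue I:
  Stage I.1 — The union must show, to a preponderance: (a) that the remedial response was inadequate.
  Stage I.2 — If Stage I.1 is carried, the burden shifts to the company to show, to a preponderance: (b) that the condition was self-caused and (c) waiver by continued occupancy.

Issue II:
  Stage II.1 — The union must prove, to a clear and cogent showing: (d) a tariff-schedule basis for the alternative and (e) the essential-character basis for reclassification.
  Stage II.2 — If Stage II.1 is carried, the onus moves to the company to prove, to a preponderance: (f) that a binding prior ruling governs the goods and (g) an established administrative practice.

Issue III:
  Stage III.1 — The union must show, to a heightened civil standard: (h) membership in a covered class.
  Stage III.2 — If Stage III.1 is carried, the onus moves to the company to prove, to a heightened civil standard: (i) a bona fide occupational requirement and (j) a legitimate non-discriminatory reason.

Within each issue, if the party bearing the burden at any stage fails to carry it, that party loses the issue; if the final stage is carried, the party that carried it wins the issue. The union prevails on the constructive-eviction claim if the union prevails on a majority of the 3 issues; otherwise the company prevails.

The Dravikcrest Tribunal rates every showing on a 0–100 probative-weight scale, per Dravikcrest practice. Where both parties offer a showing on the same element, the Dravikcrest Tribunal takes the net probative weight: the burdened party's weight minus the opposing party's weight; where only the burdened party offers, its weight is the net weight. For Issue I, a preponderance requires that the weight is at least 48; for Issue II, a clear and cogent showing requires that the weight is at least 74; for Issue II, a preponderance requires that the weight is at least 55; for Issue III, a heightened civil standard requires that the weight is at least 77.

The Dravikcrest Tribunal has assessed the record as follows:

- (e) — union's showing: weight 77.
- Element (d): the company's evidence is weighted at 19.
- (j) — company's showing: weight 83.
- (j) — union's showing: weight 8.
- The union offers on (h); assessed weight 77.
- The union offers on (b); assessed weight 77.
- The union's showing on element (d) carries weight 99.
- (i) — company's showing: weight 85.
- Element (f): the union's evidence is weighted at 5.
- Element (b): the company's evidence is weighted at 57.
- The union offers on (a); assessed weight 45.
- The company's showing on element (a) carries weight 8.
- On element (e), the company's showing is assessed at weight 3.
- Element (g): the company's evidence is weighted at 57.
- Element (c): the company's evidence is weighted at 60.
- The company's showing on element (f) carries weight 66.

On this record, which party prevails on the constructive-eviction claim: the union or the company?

company

— Issue I —
At Stage I.1 the union must meet a preponderance (weight is at least 48): on (a) the weight is 45 less the opposing 8 gives net 37, which does not reach 48, so (a) does not meet the standard.
  The union does not carry Stage I.1.
The analysis ends at Stage I.1; the company prevails on this issue.
— Issue II —
Stage II.1 (union, a clear and cogent showing, weight is at least 74): (d) net 99−19=80 ≥ 74 — meets; (e) net 77−3=74 ≥ 74 — meets.
  The union carries Stage II.1; the company now bears the burden.
Stage II.2 (company, a preponderance, weight is at least 55): (f) net 66−5=61 ≥ 55 — meets; (g) 57 ≥ 55 — meets.
  Stage II.2 carried; the final stage is satisfied.
Every stage carried; the company prevails on this issue.
— Issue III —
Stage III.1 (union, a heightened civil standard, weight is at least 77): (h) 77 ≥ 77 — meets.
  The union carries Stage III.1; the company now bears the burden.
Stage III.2 (company, a heightened civil standard, weight is at least 77): (i) 85 ≥ 77 — meets; (j) net 83−8=75 < 77 — fails.
  Stage III.2 not carried; the company fails its burden.
The union prevails on this issue.
Per-issue: Issue I → company; Issue II → company; Issue III → union. The union must prevail on a majority of issues; overall, the company prevails.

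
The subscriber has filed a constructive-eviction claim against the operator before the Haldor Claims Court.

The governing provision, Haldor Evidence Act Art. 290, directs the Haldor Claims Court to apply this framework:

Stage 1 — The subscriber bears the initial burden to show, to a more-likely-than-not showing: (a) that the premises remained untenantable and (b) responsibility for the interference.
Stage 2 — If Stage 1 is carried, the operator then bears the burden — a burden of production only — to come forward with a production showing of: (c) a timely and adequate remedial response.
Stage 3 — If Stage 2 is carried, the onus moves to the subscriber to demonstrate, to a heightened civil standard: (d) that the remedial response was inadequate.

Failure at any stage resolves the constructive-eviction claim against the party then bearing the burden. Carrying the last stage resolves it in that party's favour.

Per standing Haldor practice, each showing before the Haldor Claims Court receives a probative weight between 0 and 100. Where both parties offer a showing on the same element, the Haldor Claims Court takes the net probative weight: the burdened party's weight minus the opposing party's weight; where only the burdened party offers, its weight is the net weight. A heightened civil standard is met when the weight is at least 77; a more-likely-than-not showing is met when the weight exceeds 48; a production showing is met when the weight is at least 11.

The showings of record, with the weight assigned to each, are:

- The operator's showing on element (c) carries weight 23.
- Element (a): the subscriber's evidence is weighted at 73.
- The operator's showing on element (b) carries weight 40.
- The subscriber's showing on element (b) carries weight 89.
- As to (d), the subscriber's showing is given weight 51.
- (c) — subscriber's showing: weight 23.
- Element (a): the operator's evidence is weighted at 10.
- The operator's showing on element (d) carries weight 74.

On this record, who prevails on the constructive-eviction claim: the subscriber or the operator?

At Stage 1 the subscriber must meet a more-likely-than-not showing (weight exceeds 48): on (a) the weight is 73 less the opposing 10 gives net 63, which does exceed 48, so (a) meets the standard; on (b) the weight is 89 less the opposing 40 gives net 49, > 48, so (b) meets the standard.
  Stage 1 carried; the burden shifts to the operator.
At Stage 2 the operator must meet a production showing (weight is at least 11): on (c) the weight is 23 less the opposing 23 gives net 0, < 11, so (c) does not meet the standard.
  Not every element is met, so the operator fails to carry Stage 2.
The subscriber prevails.

subscriber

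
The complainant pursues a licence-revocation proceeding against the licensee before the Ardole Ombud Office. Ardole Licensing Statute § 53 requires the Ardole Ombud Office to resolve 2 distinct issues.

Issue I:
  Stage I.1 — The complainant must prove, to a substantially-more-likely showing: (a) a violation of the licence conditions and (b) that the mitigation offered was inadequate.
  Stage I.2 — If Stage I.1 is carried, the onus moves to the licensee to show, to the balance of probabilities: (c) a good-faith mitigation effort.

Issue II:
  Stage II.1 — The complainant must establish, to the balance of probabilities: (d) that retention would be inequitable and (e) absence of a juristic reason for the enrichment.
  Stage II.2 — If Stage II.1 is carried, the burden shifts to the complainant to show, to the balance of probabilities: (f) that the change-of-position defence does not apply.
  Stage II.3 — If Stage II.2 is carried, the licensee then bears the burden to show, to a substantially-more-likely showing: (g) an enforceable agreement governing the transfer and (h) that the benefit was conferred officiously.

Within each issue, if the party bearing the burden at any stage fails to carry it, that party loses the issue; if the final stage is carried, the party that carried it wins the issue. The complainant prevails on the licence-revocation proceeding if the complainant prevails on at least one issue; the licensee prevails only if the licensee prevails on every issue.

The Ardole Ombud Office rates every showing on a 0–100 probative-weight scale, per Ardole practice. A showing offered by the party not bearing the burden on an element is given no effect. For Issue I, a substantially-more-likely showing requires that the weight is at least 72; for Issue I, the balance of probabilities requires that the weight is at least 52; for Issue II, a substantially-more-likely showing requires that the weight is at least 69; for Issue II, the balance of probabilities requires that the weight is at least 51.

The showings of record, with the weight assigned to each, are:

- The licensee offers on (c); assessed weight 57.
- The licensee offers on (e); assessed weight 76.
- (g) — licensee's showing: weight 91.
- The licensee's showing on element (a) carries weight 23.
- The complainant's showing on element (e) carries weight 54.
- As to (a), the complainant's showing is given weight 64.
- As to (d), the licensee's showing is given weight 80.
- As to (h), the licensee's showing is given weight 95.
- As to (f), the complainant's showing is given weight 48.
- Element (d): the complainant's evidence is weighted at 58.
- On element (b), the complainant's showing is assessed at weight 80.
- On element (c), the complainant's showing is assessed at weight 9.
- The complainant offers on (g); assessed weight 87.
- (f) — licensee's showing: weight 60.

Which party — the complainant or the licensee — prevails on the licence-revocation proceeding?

— Issue I —
Stage I.1 — burden on complainant; standard: a substantially-more-likely showing (weight is at least 72).
    (a): 64 (licensee's 23 disregarded) < 72 [not met]
    (b): 80 ≥ 72 [met]
  The complainant does not carry Stage I.1.
The licensee prevails on this issue.
— Issue II —
Stage II.1 (complainant, the balance of probabilities, weight is at least 51): (d) 58 (licensee's 80 disregarded) ≥ 51 — meets; (e) 54 (licensee's 76 disregarded) ≥ 51 — meets.
  Stage II.1 is satisfied; the complainant continues to bear the burden.
Stage II.2 (complainant, the balance of probabilities, weight is at least 51): (f) 48 (licensee's 60 disregarded) < 51 — fails.
  Stage II.2 not carried; the complainant fails its burden.
So the licensee prevails on this issue.
Per-issue: Issue I → licensee; Issue II → licensee. The complainant must prevail on at least one issue; overall, the licensee prevails.

licensee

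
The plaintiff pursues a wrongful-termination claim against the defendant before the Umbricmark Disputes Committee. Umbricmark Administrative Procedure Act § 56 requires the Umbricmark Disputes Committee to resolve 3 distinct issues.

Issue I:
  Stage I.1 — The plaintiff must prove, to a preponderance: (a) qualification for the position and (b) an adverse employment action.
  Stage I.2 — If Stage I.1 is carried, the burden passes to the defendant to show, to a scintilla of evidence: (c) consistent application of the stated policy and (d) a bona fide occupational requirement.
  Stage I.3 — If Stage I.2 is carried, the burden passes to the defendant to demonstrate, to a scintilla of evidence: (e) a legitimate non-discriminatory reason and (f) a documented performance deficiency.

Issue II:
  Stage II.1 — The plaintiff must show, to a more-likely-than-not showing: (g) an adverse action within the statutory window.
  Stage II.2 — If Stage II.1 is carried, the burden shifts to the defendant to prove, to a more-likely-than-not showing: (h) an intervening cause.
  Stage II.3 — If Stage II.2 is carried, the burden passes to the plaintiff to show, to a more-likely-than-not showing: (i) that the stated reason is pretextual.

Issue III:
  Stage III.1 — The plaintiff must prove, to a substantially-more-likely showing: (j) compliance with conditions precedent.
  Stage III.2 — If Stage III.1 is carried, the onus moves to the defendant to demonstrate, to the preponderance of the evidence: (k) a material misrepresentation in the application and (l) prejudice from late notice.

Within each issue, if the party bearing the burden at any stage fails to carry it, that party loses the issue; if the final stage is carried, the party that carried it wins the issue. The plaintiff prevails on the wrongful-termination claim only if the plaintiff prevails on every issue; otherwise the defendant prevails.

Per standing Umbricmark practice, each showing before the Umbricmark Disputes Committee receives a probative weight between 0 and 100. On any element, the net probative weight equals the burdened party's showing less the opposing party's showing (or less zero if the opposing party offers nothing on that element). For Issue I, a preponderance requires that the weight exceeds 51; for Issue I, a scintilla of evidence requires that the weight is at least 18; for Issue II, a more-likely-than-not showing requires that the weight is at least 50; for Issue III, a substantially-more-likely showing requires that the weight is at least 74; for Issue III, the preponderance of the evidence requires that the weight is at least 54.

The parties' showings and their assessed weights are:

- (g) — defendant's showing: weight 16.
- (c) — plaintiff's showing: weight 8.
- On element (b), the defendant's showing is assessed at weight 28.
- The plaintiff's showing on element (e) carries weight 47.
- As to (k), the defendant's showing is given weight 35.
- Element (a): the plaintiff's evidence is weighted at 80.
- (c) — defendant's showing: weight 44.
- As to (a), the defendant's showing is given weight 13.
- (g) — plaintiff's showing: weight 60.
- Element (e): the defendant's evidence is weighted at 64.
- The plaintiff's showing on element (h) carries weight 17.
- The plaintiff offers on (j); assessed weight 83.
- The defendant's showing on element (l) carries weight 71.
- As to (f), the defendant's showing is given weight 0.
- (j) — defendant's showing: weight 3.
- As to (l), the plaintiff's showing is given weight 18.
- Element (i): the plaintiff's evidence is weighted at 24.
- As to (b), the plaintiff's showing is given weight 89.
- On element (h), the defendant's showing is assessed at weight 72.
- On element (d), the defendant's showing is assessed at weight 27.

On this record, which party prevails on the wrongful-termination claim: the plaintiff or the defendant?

— Issue I —
Stage I.1 — burden on plaintiff; standard: a preponderance (weight exceeds 51).
    (a): 80 − 13 = 67 > 51 [met]
    (b): 89 − 28 = 61 > 51 [met]
  Stage I.1 is satisfied; the onus moves to the defendant.
Stage I.2 — burden on defendant; standard: a scintilla of evidence (weight is at least 18).
    (c): 44 − 8 = 36 ≥ 18 [met]
    (d): 27 ≥ 18 [met]
  Stage I.2 is satisfied; the defendant continues to bear the burden.
Stage I.3 — burden on defendant; standard: a scintilla of evidence (weight is at least 18).
    (e): 64 − 47 = 17 < 18 [not met]
    (f): 0 < 18 [not met]
  Not every element is met, so the defendant fails to carry Stage I.3.
The analysis ends at Stage I.3; the plaintiff prevails on this issue.
— Issue II —
Stage II.1 — burden on plaintiff; standard: a more-likely-than-not showing (weight is at least 50).
    (g): 60 − 16 = 44 < 50 [not met]
  Stage II.1 not carried; the plaintiff fails its burden.
The defendant prevails on this issue.
— Issue III —
Stage III.1 (plaintiff, a substantially-more-likely showing, weight is at least 74): (j) net 83−3=80 ≥ 74 — meets.
  All elements met. The burden passes to the defendant.
Stage III.2 (defendant, the preponderance of the evidence, weight is at least 54): (k) 35 < 54 — fails; (l) net 71−18=53 < 54 — fails.
  The defendant does not carry Stage III.2.
The plaintiff prevails on this issue.
Per-issue: Issue I → plaintiff; Issue II → defendant; Issue III → plaintiff. The plaintiff must prevail on every issue; overall, the defendant prevails.

defendant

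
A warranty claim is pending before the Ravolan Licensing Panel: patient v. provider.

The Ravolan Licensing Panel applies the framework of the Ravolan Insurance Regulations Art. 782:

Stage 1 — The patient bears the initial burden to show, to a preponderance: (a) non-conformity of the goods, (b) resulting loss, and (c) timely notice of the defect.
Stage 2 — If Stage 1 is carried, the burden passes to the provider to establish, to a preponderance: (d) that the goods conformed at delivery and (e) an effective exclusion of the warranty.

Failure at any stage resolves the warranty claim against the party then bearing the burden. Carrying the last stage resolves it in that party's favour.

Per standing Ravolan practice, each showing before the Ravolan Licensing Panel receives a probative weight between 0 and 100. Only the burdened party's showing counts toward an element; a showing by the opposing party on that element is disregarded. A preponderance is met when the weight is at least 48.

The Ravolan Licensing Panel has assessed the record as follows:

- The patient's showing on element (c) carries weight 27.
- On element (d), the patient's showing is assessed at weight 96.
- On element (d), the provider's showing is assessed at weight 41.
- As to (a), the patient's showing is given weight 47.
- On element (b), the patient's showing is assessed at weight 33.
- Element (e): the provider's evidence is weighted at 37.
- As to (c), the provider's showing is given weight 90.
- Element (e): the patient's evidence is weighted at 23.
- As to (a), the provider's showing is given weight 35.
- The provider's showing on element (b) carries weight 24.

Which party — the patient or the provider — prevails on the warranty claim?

Stage 1 — burden on patient; standard: a preponderance (weight is at least 48).
    (a): 47 (provider's 35 disregarded) < 48 [not met]
    (b): 33 (provider's 24 disregarded) < 48 [not met]
    (c): 27 (provider's 90 disregarded) < 48 [not met]
  The patient does not carry Stage 1.
The provider prevails.

provider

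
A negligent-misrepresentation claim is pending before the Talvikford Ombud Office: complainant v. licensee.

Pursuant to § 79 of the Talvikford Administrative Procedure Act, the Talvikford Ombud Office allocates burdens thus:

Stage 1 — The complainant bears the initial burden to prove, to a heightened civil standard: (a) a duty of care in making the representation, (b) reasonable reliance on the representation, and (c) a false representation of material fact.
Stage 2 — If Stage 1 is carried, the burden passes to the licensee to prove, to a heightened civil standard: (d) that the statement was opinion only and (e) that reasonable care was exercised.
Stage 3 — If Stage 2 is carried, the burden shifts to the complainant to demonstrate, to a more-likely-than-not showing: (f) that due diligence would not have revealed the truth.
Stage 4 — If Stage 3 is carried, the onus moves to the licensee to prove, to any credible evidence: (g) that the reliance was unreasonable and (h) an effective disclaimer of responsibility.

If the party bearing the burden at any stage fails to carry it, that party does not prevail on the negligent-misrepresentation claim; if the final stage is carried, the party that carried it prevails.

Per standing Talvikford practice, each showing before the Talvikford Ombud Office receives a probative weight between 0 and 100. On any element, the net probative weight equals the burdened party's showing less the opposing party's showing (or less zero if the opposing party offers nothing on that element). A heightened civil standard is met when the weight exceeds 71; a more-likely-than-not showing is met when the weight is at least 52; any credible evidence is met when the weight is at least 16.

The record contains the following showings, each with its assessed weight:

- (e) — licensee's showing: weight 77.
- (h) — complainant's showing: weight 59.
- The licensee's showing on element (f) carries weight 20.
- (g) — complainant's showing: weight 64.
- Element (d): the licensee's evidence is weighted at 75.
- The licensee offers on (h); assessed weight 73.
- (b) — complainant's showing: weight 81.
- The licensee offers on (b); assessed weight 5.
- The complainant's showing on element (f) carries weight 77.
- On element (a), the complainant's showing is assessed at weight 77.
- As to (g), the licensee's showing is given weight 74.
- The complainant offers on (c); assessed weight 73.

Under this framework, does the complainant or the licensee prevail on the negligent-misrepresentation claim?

complainant

Stage 1 (complainant, a heightened civil standard, weight exceeds 71): (a) 77 > 71 — meets; (b) net 81−5=76 > 71 — meets; (c) 73 > 71 — meets.
  Stage 1 is satisfied; the onus moves to the licensee.
Stage 2 (licensee, a heightened civil standard, weight exceeds 71): (d) 75 > 71 — meets; (e) 77 > 71 — meets.
  Stage 2 carried; the burden shifts to the complainant.
Stage 3 (complainant, a more-likely-than-not showing, weight is at least 52): (f) net 77−20=57 ≥ 52 — meets.
  Stage 3 carried; the burden shifts to the licensee.
Stage 4 (licensee, any credible evidence, weight is at least 16): (g) net 74−64=10 < 16 — fails; (h) net 73−59=14 < 16 — fails.
  Not every element is met, so the licensee fails to carry Stage 4.
The analysis ends at Stage 4; the complainant prevails.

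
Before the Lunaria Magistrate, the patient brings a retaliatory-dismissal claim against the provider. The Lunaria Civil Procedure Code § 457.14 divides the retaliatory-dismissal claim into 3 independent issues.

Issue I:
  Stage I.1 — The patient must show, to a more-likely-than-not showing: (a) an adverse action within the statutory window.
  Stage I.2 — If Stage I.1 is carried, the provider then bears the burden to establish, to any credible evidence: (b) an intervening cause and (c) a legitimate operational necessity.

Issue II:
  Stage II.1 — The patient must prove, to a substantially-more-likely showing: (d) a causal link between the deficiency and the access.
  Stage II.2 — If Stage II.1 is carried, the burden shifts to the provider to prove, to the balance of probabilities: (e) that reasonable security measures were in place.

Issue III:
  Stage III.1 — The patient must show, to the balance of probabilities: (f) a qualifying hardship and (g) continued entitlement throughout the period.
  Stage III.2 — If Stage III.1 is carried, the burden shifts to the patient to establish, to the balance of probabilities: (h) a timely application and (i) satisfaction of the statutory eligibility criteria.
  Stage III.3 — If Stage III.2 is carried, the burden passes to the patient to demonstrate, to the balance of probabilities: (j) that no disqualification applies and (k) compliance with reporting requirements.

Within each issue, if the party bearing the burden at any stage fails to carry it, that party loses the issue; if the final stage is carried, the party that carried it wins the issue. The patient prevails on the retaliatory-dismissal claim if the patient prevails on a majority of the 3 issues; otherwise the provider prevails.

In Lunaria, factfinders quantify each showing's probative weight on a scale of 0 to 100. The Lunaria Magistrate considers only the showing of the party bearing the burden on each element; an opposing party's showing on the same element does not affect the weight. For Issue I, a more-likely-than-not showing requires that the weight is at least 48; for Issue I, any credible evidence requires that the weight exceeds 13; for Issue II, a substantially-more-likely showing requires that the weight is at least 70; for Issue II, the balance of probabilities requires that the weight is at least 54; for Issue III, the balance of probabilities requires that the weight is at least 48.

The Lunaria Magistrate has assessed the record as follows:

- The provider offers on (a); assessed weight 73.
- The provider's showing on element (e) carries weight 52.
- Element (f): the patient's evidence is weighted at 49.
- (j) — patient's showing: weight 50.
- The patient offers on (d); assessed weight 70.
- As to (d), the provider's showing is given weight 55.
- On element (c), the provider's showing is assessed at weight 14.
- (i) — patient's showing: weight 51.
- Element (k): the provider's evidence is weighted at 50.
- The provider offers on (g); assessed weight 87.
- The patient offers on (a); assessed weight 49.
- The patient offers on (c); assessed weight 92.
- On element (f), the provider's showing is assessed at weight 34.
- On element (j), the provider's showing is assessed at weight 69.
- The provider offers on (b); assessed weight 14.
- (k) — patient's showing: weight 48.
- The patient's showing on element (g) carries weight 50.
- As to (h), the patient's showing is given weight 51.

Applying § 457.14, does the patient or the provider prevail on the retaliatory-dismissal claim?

patient

— Issue I —
Stage I.1 — burden on patient; standard: a more-likely-than-not showing (weight is at least 48).
    (a): 49 (provider's 73 disregarded) ≥ 48 [met]
  Stage I.1 is satisfied; the onus moves to the provider.
Stage I.2 — burden on provider; standard: any credible evidence (weight exceeds 13).
    (b): 14 > 13 [met]
    (c): 14 (patient's 92 disregarded) > 13 [met]
  Stage I.2 carried; the final stage is satisfied.
Every stage carried; the provider prevails on this issue.
— Issue II —
At Stage II.1 the patient must meet a substantially-more-likely showing (weight is at least 70): on (d) the weight is 70 (the provider's 55 is given no effect), which does reach 70, so (d) meets the standard.
  Stage II.1 carried; the burden shifts to the provider.
At Stage II.2 the provider must meet the balance of probabilities (weight is at least 54): on (e) the weight is 52, which does not reach 54, so (e) does not meet the standard.
  Stage II.2 not carried; the provider fails its burden.
The analysis ends at Stage II.2; the patient prevails on this issue.
— Issue III —
Stage III.1 (patient, the balance of probabilities, weight is at least 48): (f) 49 (provider's 34 disregarded) ≥ 48 — meets; (g) 50 (provider's 87 disregarded) ≥ 48 — meets.
  All elements met. The patient retains the burden for Stage III.2.
Stage III.2 (patient, the balance of probabilities, weight is at least 48): (h) 51 ≥ 48 — meets; (i) 51 ≥ 48 — meets.
  Stage III.2 carried; the burden remains with the patient.
Stage III.3 (patient, the balance of probabilities, weight is at least 48): (j) 50 (provider's 69 disregarded) ≥ 48 — meets; (k) 48 (provider's 50 disregarded) ≥ 48 — meets.
  Stage III.3 carried; the final stage is satisfied.
With every stage satisfied, the patient prevails on this issue.
Per-issue: Issue I → provider; Issue II → patient; Issue III → patient. The patient must prevail on a majority of issues; overall, the patient prevails.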